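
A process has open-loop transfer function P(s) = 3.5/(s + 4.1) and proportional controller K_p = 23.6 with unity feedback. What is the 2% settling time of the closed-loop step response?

T_s ≈ 0.0461 s

Closed-loop transfer function: T(s) = K_p·P(s)/(1 + K_p·P(s)) = 82.6/(s + 4.1 + 82.6) = 82.6/(s + 86.7).
Time constant τ = 1/86.7 = 0.01153 s, so the 2% settling time is about 4τ = 0.0461 s.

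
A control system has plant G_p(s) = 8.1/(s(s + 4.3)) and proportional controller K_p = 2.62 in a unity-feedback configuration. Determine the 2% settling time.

T_s ≈ 1.86 s

The closed-loop denominator s² + 4.3s + 21.22 gives ω_n = √21.22 = 4.607 and ζ = 4.3/(2ω_n) = 0.4667.
2% settling time T_s ≈ 4/(ζω_n) = 4/2.15 = 1.86 s.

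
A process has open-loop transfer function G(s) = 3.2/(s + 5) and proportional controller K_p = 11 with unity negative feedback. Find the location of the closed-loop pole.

s = -40.2

Closed-loop transfer function: T(s) = K_p·G(s)/(1 + K_p·G(s)) = 35.2/(s + 5 + 35.2) = 35.2/(s + 40.2).
The closed-loop pole is at s = −40.2.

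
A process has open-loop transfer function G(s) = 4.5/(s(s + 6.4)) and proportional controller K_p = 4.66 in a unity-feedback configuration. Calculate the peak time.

From 1 + K_pG(s) = 0: s² + 6.4s + 20.97 = 0 ⇒ ω_n = 4.579, ζ = 0.6988.
Damped frequency ω_d = ω_n√(1−ζ²) = 3.276 rad/s, so peak time T_p = π/ω_d = 0.959 s.

T_p = 0.959 s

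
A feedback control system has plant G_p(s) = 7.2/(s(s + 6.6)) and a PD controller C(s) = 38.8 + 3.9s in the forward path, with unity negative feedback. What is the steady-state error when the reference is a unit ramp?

0.0236

The loop has one pole at the origin (type 1). Velocity error constant K_v = lim_{s→0} s·C(s)G_p(s) = 38.8·7.2/6.6 = 42.33.
Steady-state error to a unit ramp: e_ss = 1/K_v = 0.0236.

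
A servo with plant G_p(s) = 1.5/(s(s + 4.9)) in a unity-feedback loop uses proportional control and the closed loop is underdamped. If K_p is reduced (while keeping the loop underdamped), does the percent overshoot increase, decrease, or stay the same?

decrease

ζ = 4.9/(2√(1.5K_p)) rises as K_p falls; higher damping means less overshoot.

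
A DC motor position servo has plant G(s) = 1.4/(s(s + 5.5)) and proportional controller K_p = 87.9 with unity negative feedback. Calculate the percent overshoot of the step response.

44.8%

The closed-loop denominator s² + 5.5s + 123.1 gives ω_n = √123.1 = 11.09 and ζ = 5.5/(2ω_n) = 0.2479.
%OS = 100·exp(−πζ/√(1−ζ²)) = 100·exp(−π·0.2479/√0.9385) = 44.8%.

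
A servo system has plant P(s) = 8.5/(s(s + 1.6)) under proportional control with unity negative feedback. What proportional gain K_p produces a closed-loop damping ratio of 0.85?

Closed-loop characteristic equation: s² + 1.6s + K_p·8.5 = 0.
So ω_n = √(8.5K_p) and 2ζω_n = 1.6, giving ζ = 1.6/(2√(8.5K_p)).
Setting ζ = 0.85: √(8.5K_p) = 1.6/(2·0.85) = 0.9412, so K_p = 0.8858/8.5 = 0.104.

K_p = 0.104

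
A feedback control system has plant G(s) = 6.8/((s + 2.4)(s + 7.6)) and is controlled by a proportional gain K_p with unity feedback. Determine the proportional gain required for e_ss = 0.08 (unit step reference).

Steady-state error for a unit step on this type-0 loop is 1/(1 + K_p·G(0)).
G(0) = 0.3728. Require 1/(1 + K_p·0.3728) = 0.08, so 1 + 0.3728·K_p = 12.5.
K_p = (12.5 − 1)/0.3728 = 30.8.

K_p = 30.8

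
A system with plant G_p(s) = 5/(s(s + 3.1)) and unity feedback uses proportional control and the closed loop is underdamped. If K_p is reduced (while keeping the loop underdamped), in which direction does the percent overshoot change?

decrease

ζ = 3.1/(2√(5K_p)) rises as K_p falls; higher damping means less overshoot.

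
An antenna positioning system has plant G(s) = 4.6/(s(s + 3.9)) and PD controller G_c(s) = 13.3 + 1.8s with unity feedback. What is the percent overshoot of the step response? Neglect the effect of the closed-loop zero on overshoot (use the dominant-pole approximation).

Forward path: (13.3 + 1.8s)·4.6/(s(s+3.9)). The closed-loop characteristic equation is s² + (3.9 + 4.6·1.8)s + 4.6·13.3 = 0.
That is s² + 12.18s + 61.18 = 0, so ω_n = 7.822 rad/s and ζ = 12.18/(2·7.822) = 0.7786.
%OS = 100·exp(−πζ/√(1−ζ²)) = 2.03%.

2.03%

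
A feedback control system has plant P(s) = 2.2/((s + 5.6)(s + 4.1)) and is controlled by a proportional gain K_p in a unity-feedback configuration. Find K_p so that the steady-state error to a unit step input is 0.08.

K_p = 120

The loop is type 0, so e_ss(step) = 1/(1 + K_pos) with K_pos = K_p·P(0).
P(0) = 0.09582. Require 1/(1 + K_p·0.09582) = 0.08, so 1 + 0.09582·K_p = 12.5.
K_p = (12.5 − 1)/0.09582 = 120.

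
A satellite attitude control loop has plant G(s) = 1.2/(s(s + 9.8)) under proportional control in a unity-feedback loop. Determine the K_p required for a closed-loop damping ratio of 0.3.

K_p = 222

Closed-loop characteristic equation: s² + 9.8s + K_p·1.2 = 0.
So ω_n = √(1.2K_p) and 2ζω_n = 9.8, giving ζ = 9.8/(2√(1.2K_p)).
Setting ζ = 0.3: √(1.2K_p) = 9.8/(2·0.3) = 16.33, so K_p = 266.8/1.2 = 222.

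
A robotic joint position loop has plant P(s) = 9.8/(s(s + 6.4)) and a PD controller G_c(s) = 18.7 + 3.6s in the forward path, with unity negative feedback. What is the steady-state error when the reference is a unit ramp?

0.0349

The loop has one pole at the origin (type 1). Velocity error constant K_v = lim_{s→0} s·G_c(s)P(s) = 18.7·9.8/6.4 = 28.63.
Steady-state error to a unit ramp: e_ss = 1/K_v = 0.0349.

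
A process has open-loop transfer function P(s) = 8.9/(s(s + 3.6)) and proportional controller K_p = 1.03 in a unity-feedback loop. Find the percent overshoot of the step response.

From 1 + K_pP(s) = 0: s² + 3.6s + 9.167 = 0 ⇒ ω_n = 3.028, ζ = 0.5945.
%OS = 100·exp(−πζ/√(1−ζ²)) = 100·exp(−π·0.5945/√0.6466) = 9.8%.

9.8%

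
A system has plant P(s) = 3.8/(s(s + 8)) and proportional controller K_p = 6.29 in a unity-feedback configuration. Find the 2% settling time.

T_s ≈ 1 s

The closed-loop denominator s² + 8s + 23.9 gives ω_n = √23.9 = 4.889 and ζ = 8/(2ω_n) = 0.8182.
2% settling time T_s ≈ 4/(ζω_n) = 4/4 = 1 s.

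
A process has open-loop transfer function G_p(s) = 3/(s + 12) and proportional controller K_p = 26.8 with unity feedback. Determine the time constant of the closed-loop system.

τ = 0.0108 s

Closed-loop transfer function: T(s) = K_p·G_p(s)/(1 + K_p·G_p(s)) = 80.4/(s + 12 + 80.4) = 80.4/(s + 92.4).
Time constant τ = 1/92.4 = 0.0108 s.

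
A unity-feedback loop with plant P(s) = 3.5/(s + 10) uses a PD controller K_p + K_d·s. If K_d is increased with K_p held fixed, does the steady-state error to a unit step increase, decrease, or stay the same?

unchanged

K_d affects only the transient (the s-coefficient); the DC loop gain, and hence e_ss, depends only on K_p.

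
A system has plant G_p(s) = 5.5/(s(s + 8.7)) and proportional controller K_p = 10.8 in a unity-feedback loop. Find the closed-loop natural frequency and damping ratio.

ω_n = 7.71 rad/s, ζ = 0.564

1 + K_p·G_p(s) = 0 gives s² + 8.7s + 59.4 = 0.
So ω_n² = 59.4 ⇒ ω_n = 7.707 rad/s, and ζ = 8.7/(2ω_n) = 0.564.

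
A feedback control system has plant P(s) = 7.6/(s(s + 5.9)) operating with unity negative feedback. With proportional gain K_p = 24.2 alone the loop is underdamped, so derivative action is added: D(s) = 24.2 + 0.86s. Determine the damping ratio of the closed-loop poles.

Forward path: (24.2 + 0.86s)·7.6/(s(s+5.9)). The closed-loop characteristic equation is s² + (5.9 + 7.6·0.86)s + 7.6·24.2 = 0.
That is s² + 12.44s + 183.9 = 0, so ω_n = 13.56 rad/s and ζ = 12.44/(2·13.56) = 0.4585.

ζ = 0.458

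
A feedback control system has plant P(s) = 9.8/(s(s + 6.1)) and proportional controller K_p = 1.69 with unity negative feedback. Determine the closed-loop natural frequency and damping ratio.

1 + K_p·P(s) = 0 gives s² + 6.1s + 16.56 = 0.
Matching s² + 2ζω_n s + ω_n²: ω_n = √16.56 = 4.07 rad/s and 2ζω_n = 6.1, so ζ = 6.1/(2·4.07) = 0.749.

ω_n = 4.07 rad/s, ζ = 0.749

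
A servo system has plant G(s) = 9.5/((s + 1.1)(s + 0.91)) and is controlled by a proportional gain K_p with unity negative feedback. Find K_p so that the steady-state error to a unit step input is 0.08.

K_p = 1.21

The loop is type 0, so e_ss(step) = 1/(1 + K_pos) with K_pos = K_p·G(0).
G(0) = 9.491. Require 1/(1 + K_p·9.491) = 0.08, so 1 + 9.491·K_p = 12.5.
K_p = (12.5 − 1)/9.491 = 1.21.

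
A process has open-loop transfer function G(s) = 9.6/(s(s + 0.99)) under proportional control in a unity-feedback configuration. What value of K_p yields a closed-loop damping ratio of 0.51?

Closed-loop characteristic equation: s² + 0.99s + K_p·9.6 = 0.
So ω_n = √(9.6K_p) and 2ζω_n = 0.99, giving ζ = 0.99/(2√(9.6K_p)).
Setting ζ = 0.51: √(9.6K_p) = 0.99/(2·0.51) = 0.9706, so K_p = 0.942/9.6 = 0.0981.

K_p = 0.0981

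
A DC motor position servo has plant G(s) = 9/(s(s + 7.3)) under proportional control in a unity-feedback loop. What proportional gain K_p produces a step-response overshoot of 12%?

K_p = 4.73

From %OS = 100·exp(−πζ/√(1−ζ²)) = 12%, ζ = −ln(0.12)/√(π²+ln²(0.12)) = 0.5594.
Characteristic equation s² + 7.3s + 9K_p = 0 gives ζ = 7.3/(2√(9K_p)).
Setting ζ = 0.5594: √(9K_p) = 7.3/(2·0.5594) = 6.525, so K_p = 42.57/9 = 4.73.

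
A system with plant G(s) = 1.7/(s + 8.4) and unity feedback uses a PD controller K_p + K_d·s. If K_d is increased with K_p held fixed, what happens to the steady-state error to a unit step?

At s = 0 the derivative term contributes nothing: C(0) = K_p regardless of K_d, so K_pos = K_p·G(0) and e_ss are unchanged.

unchanged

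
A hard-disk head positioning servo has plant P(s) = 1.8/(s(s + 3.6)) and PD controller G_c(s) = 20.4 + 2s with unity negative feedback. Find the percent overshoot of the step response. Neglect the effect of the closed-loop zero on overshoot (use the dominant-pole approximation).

9.83%

Forward path: (20.4 + 2s)·1.8/(s(s+3.6)). The closed-loop characteristic equation is s² + (3.6 + 1.8·2)s + 1.8·20.4 = 0.
That is s² + 7.2s + 36.72 = 0, so ω_n = 6.06 rad/s and ζ = 7.2/(2·6.06) = 0.5941.
%OS = 100·exp(−πζ/√(1−ζ²)) = 9.83%.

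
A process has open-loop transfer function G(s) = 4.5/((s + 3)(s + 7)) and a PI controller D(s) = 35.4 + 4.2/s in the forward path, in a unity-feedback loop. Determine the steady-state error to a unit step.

The open loop D(s)G(s) has a pole at the origin (type 1), so the static position error constant is infinite and e_ss = 1/(1+∞) = 0.

0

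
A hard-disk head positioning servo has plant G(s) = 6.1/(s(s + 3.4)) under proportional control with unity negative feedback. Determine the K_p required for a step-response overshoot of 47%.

K_p = 8.68

From %OS = 100·exp(−πζ/√(1−ζ²)) = 47%, ζ = −ln(0.47)/√(π²+ln²(0.47)) = 0.2337.
Characteristic equation s² + 3.4s + 6.1K_p = 0 gives ζ = 3.4/(2√(6.1K_p)).
Setting ζ = 0.2337: √(6.1K_p) = 3.4/(2·0.2337) = 7.275, so K_p = 52.93/6.1 = 8.68.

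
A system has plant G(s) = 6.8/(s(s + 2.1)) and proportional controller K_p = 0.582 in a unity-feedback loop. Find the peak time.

From 1 + K_pG(s) = 0: s² + 2.1s + 3.958 = 0 ⇒ ω_n = 1.989, ζ = 0.5278.
Damped frequency ω_d = ω_n√(1−ζ²) = 1.69 rad/s, so peak time T_p = π/ω_d = 1.86 s.

T_p = 1.86 s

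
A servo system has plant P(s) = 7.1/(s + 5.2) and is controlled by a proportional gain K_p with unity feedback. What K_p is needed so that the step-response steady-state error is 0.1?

K_p = 6.59

Steady-state error for a unit step on this type-0 loop is 1/(1 + K_p·P(0)).
P(0) = 1.365. Require 1/(1 + K_p·1.365) = 0.1, so 1 + 1.365·K_p = 10.
K_p = (10 − 1)/1.365 = 6.59.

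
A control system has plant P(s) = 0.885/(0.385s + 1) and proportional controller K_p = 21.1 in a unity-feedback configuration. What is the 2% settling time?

T_s ≈ 0.0783 s

Closed loop: T(s) = K_p·P/(1+K_p·P) = 18.67/(0.385s + 1 + 18.67), with pole at s = −(1 + 18.67)/0.385 = −51.1.
τ = 1/51.1 = 0.01957 s, so 2% settling time ≈ 4τ = 0.0783 s.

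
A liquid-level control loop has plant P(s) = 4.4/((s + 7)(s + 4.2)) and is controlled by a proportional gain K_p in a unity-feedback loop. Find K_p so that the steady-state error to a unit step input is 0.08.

K_p = 76.8

Steady-state error for a unit step on this type-0 loop is 1/(1 + K_p·P(0)).
P(0) = 0.1497. Require 1/(1 + K_p·0.1497) = 0.08, so 1 + 0.1497·K_p = 12.5.
K_p = (12.5 − 1)/0.1497 = 76.8.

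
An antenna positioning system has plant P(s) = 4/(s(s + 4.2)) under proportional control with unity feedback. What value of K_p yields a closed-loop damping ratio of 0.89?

K_p = 1.39

Closed-loop characteristic equation: s² + 4.2s + K_p·4 = 0.
So ω_n = √(4K_p) and 2ζω_n = 4.2, giving ζ = 4.2/(2√(4K_p)).
Setting ζ = 0.89: √(4K_p) = 4.2/(2·0.89) = 2.36, so K_p = 5.567/4 = 1.39.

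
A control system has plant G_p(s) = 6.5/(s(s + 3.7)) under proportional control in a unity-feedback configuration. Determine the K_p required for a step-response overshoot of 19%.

From %OS = 100·exp(−πζ/√(1−ζ²)) = 19%, ζ = −ln(0.19)/√(π²+ln²(0.19)) = 0.4673.
Characteristic equation s² + 3.7s + 6.5K_p = 0 gives ζ = 3.7/(2√(6.5K_p)).
Setting ζ = 0.4673: √(6.5K_p) = 3.7/(2·0.4673) = 3.959, so K_p = 15.67/6.5 = 2.41.

K_p = 2.41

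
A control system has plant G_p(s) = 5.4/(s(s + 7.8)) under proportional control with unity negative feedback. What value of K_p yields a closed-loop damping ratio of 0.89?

Closed-loop characteristic equation: s² + 7.8s + K_p·5.4 = 0.
So ω_n = √(5.4K_p) and 2ζω_n = 7.8, giving ζ = 7.8/(2√(5.4K_p)).
Setting ζ = 0.89: √(5.4K_p) = 7.8/(2·0.89) = 4.382, so K_p = 19.2/5.4 = 3.56.

K_p = 3.56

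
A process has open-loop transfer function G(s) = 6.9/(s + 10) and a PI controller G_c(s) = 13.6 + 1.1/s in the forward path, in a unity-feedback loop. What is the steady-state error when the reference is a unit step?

0

The open loop G_c(s)G(s) has a pole at the origin (type 1), so the static position error constant is infinite and e_ss = 1/(1+∞) = 0.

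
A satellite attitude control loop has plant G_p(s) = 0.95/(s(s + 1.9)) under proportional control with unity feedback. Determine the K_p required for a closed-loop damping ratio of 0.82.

K_p = 1.41

Closed-loop characteristic equation: s² + 1.9s + K_p·0.95 = 0.
So ω_n = √(0.95K_p) and 2ζω_n = 1.9, giving ζ = 1.9/(2√(0.95K_p)).
Setting ζ = 0.82: √(0.95K_p) = 1.9/(2·0.82) = 1.159, so K_p = 1.342/0.95 = 1.41.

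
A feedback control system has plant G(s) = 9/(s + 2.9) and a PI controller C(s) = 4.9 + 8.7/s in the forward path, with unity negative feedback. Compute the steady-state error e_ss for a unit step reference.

The open loop C(s)G(s) has a pole at the origin (type 1), so the static position error constant is infinite and e_ss = 1/(1+∞) = 0.

0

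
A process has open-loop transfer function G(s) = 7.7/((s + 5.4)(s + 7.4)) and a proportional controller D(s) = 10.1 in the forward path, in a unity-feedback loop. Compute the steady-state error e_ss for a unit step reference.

0.339

The loop is type 0. Static position error constant K_pos = D(0)·G(0) = 10.1·0.1927 = 1.946.
Steady-state error to a unit step: e_ss = 1/(1+K_pos) = 1/2.946 = 0.339.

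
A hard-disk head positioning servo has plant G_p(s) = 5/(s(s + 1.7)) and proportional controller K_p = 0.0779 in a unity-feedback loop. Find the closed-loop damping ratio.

ζ = 1.36

1 + K_p·G_p(s) = 0 gives s² + 1.7s + 0.3895 = 0.
Matching s² + 2ζω_n s + ω_n²: ω_n = √0.3895 = 0.6241 rad/s and 2ζω_n = 1.7, so ζ = 1.7/(2·0.6241) = 1.36.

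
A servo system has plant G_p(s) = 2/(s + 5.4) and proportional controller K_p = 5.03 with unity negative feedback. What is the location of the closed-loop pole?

Closed-loop transfer function: T(s) = K_p·G_p(s)/(1 + K_p·G_p(s)) = 10.06/(s + 5.4 + 10.06) = 10.06/(s + 15.46).
The closed-loop pole is at s = −15.46.

s = -15.46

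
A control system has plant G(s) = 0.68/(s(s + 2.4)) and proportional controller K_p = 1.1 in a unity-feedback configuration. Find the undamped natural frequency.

ω_n = 0.865 rad/s

With unity feedback the closed-loop characteristic equation is s² + 2.4s + 1.1·0.68 = s² + 2.4s + 0.748 = 0.
So ω_n² = 0.748 ⇒ ω_n = 0.8649 rad/s, and ζ = 2.4/(2ω_n) = 1.39.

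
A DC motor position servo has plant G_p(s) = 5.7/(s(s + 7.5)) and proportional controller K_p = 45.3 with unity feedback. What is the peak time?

T_p = 0.201 s

From 1 + K_pG_p(s) = 0: s² + 7.5s + 258.2 = 0 ⇒ ω_n = 16.07, ζ = 0.2334.
Damped frequency ω_d = ω_n√(1−ζ²) = 15.63 rad/s, so peak time T_p = π/ω_d = 0.201 s.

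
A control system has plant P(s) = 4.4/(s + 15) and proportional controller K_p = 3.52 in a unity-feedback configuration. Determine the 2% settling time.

Closed-loop transfer function: T(s) = K_p·P(s)/(1 + K_p·P(s)) = 15.49/(s + 15 + 15.49) = 15.49/(s + 30.49).
Time constant τ = 1/30.49 = 0.0328 s, so the 2% settling time is about 4τ = 0.131 s.

T_s ≈ 0.131 s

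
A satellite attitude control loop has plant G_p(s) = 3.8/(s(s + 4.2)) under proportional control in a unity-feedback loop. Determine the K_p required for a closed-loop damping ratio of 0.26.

Closed-loop characteristic equation: s² + 4.2s + K_p·3.8 = 0.
So ω_n = √(3.8K_p) and 2ζω_n = 4.2, giving ζ = 4.2/(2√(3.8K_p)).
Setting ζ = 0.26: √(3.8K_p) = 4.2/(2·0.26) = 8.077, so K_p = 65.24/3.8 = 17.2.

K_p = 17.2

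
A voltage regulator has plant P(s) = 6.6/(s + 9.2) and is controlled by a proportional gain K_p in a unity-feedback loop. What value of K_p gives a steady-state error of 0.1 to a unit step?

For a type-0 loop with proportional control, e_ss = 1/(1 + K_p·P(0)).
P(0) = 0.7174. Require 1/(1 + K_p·0.7174) = 0.1, so 1 + 0.7174·K_p = 10.
K_p = (10 − 1)/0.7174 = 12.5.

K_p = 12.5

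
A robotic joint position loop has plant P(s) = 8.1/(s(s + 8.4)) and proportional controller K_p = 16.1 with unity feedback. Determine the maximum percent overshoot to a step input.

The closed-loop denominator s² + 8.4s + 130.4 gives ω_n = √130.4 = 11.42 and ζ = 8.4/(2ω_n) = 0.3678.
%OS = 100·exp(−πζ/√(1−ζ²)) = 100·exp(−π·0.3678/√0.8647) = 28.9%.

28.9%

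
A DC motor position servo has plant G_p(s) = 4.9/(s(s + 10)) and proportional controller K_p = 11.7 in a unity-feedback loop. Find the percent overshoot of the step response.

Closed-loop characteristic equation: s² + 10s + 57.33 = 0, so ω_n = 7.572 rad/s and ζ = 10/(2·7.572) = 0.6604.
%OS = 100·exp(−πζ/√(1−ζ²)) = 100·exp(−π·0.6604/√0.5639) = 6.31%.

6.31%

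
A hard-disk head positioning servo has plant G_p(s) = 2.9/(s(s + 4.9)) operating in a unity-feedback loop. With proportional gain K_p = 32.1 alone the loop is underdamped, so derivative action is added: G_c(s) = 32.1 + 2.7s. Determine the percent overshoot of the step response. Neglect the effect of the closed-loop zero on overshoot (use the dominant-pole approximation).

Forward path: (32.1 + 2.7s)·2.9/(s(s+4.9)). The closed-loop characteristic equation is s² + (4.9 + 2.9·2.7)s + 2.9·32.1 = 0.
That is s² + 12.73s + 93.09 = 0, so ω_n = 9.648 rad/s and ζ = 12.73/(2·9.648) = 0.6597.
%OS = 100·exp(−πζ/√(1−ζ²)) = 6.34%.

6.34%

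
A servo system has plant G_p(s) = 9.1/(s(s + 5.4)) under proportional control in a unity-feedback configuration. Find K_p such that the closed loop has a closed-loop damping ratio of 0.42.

K_p = 4.54

Closed-loop characteristic equation: s² + 5.4s + K_p·9.1 = 0.
So ω_n = √(9.1K_p) and 2ζω_n = 5.4, giving ζ = 5.4/(2√(9.1K_p)).
Setting ζ = 0.42: √(9.1K_p) = 5.4/(2·0.42) = 6.429, so K_p = 41.33/9.1 = 4.54.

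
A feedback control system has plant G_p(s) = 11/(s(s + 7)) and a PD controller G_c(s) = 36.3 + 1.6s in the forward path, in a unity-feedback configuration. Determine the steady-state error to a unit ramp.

0.0175

The loop has one pole at the origin (type 1). Velocity error constant K_v = lim_{s→0} s·G_c(s)G_p(s) = 36.3·11/7 = 57.04.
Steady-state error to a unit ramp: e_ss = 1/K_v = 0.0175.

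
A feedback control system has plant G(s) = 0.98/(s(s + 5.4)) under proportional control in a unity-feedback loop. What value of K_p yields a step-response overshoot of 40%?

From %OS = 100·exp(−πζ/√(1−ζ²)) = 40%, ζ = −ln(0.4)/√(π²+ln²(0.4)) = 0.28.
Characteristic equation s² + 5.4s + 0.98K_p = 0 gives ζ = 5.4/(2√(0.98K_p)).
Setting ζ = 0.28: √(0.98K_p) = 5.4/(2·0.28) = 9.643, so K_p = 92.99/0.98 = 94.9.

K_p = 94.9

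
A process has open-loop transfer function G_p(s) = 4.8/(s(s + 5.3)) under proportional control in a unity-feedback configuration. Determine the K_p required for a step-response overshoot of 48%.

From %OS = 100·exp(−πζ/√(1−ζ²)) = 48%, ζ = −ln(0.48)/√(π²+ln²(0.48)) = 0.2275.
Characteristic equation s² + 5.3s + 4.8K_p = 0 gives ζ = 5.3/(2√(4.8K_p)).
Setting ζ = 0.2275: √(4.8K_p) = 5.3/(2·0.2275) = 11.65, so K_p = 135.7/4.8 = 28.3.

K_p = 28.3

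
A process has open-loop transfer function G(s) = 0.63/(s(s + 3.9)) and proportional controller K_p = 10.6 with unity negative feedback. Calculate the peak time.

T_p = 1.85 s

The closed-loop denominator s² + 3.9s + 6.678 gives ω_n = √6.678 = 2.584 and ζ = 3.9/(2ω_n) = 0.7546.
Damped frequency ω_d = ω_n√(1−ζ²) = 1.696 rad/s, so peak time T_p = π/ω_d = 1.85 s.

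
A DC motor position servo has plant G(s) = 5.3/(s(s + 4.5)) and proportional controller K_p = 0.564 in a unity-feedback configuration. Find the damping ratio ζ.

ζ = 1.3

The closed-loop denominator is s(s+4.5) + 0.564·5.3 = s² + 4.5s + 2.989.
So ω_n² = 2.989 ⇒ ω_n = 1.729 rad/s, and ζ = 4.5/(2ω_n) = 1.3.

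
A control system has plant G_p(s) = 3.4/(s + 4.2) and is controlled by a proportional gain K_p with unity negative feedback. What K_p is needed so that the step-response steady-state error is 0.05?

K_p = 23.5

The loop is type 0, so e_ss(step) = 1/(1 + K_pos) with K_pos = K_p·G_p(0).
G_p(0) = 0.8095. Require 1/(1 + K_p·0.8095) = 0.05, so 1 + 0.8095·K_p = 20.
K_p = (20 − 1)/0.8095 = 23.5.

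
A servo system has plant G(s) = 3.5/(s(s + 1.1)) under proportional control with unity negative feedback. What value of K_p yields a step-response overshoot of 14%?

From %OS = 100·exp(−πζ/√(1−ζ²)) = 14%, ζ = −ln(0.14)/√(π²+ln²(0.14)) = 0.5305.
Characteristic equation s² + 1.1s + 3.5K_p = 0 gives ζ = 1.1/(2√(3.5K_p)).
Setting ζ = 0.5305: √(3.5K_p) = 1.1/(2·0.5305) = 1.037, so K_p = 1.075/3.5 = 0.307.

K_p = 0.307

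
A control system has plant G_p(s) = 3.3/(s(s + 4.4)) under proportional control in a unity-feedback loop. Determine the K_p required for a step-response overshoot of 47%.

From %OS = 100·exp(−πζ/√(1−ζ²)) = 47%, ζ = −ln(0.47)/√(π²+ln²(0.47)) = 0.2337.
Characteristic equation s² + 4.4s + 3.3K_p = 0 gives ζ = 4.4/(2√(3.3K_p)).
Setting ζ = 0.2337: √(3.3K_p) = 4.4/(2·0.2337) = 9.415, so K_p = 88.64/3.3 = 26.9.

K_p = 26.9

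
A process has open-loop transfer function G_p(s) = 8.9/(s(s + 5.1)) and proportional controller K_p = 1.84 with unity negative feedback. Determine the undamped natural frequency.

1 + K_p·G_p(s) = 0 gives s² + 5.1s + 16.38 = 0.
So ω_n² = 16.38 ⇒ ω_n = 4.047 rad/s, and ζ = 5.1/(2ω_n) = 0.63.

ω_n = 4.05 rad/s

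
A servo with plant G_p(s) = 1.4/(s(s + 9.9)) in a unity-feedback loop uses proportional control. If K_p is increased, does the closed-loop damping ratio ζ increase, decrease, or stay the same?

decrease

ζ = 9.9/(2√(1.4K_p)); increasing K_p raises the denominator, so ζ falls.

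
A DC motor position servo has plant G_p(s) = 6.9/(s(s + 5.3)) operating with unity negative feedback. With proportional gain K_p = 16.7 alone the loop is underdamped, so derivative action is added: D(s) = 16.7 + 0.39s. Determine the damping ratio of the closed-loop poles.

Forward path: (16.7 + 0.39s)·6.9/(s(s+5.3)). The closed-loop characteristic equation is s² + (5.3 + 6.9·0.39)s + 6.9·16.7 = 0.
That is s² + 7.991s + 115.2 = 0, so ω_n = 10.73 rad/s and ζ = 7.991/(2·10.73) = 0.3722.

ζ = 0.372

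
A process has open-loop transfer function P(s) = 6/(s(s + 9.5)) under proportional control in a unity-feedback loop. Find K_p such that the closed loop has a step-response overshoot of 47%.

From %OS = 100·exp(−πζ/√(1−ζ²)) = 47%, ζ = −ln(0.47)/√(π²+ln²(0.47)) = 0.2337.
Characteristic equation s² + 9.5s + 6K_p = 0 gives ζ = 9.5/(2√(6K_p)).
Setting ζ = 0.2337: √(6K_p) = 9.5/(2·0.2337) = 20.33, so K_p = 413.2/6 = 68.9.

K_p = 68.9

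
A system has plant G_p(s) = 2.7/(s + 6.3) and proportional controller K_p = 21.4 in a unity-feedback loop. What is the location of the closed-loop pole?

Closed-loop transfer function: T(s) = K_p·G_p(s)/(1 + K_p·G_p(s)) = 57.78/(s + 6.3 + 57.78) = 57.78/(s + 64.08).
The closed-loop pole is at s = −64.08.

s = -64.08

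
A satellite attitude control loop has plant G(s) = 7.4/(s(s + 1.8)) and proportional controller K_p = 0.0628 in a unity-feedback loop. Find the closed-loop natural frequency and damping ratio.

ω_n = 0.682 rad/s, ζ = 1.32

The closed-loop denominator is s(s+1.8) + 0.0628·7.4 = s² + 1.8s + 0.4647.
So ω_n² = 0.4647 ⇒ ω_n = 0.6817 rad/s, and ζ = 1.8/(2ω_n) = 1.32.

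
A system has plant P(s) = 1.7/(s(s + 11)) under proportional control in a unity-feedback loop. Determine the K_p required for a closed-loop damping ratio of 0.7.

K_p = 36.3

Closed-loop characteristic equation: s² + 11s + K_p·1.7 = 0.
So ω_n = √(1.7K_p) and 2ζω_n = 11, giving ζ = 11/(2√(1.7K_p)).
Setting ζ = 0.7: √(1.7K_p) = 11/(2·0.7) = 7.857, so K_p = 61.73/1.7 = 36.3.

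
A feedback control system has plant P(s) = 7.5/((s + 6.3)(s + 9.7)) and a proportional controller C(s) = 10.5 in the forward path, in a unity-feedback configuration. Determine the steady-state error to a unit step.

The loop is type 0. Static position error constant K_pos = C(0)·P(0) = 10.5·0.1227 = 1.289.
Steady-state error to a unit step: e_ss = 1/(1+K_pos) = 1/2.289 = 0.437.

0.437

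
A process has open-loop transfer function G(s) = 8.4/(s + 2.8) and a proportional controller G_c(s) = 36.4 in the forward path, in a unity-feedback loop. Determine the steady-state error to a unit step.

0.00907

The loop is type 0. Static position error constant K_pos = G_c(0)·G(0) = 36.4·3 = 109.2.
Steady-state error to a unit step: e_ss = 1/(1+K_pos) = 1/110.2 = 0.00907.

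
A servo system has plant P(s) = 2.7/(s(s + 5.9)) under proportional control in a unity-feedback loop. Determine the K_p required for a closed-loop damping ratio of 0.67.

Closed-loop characteristic equation: s² + 5.9s + K_p·2.7 = 0.
So ω_n = √(2.7K_p) and 2ζω_n = 5.9, giving ζ = 5.9/(2√(2.7K_p)).
Setting ζ = 0.67: √(2.7K_p) = 5.9/(2·0.67) = 4.403, so K_p = 19.39/2.7 = 7.18.

K_p = 7.18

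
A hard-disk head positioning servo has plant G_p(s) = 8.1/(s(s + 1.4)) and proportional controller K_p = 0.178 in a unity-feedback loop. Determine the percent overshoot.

From 1 + K_pG_p(s) = 0: s² + 1.4s + 1.442 = 0 ⇒ ω_n = 1.201, ζ = 0.583.
%OS = 100·exp(−πζ/√(1−ζ²)) = 100·exp(−π·0.583/√0.6601) = 10.5%.

10.5%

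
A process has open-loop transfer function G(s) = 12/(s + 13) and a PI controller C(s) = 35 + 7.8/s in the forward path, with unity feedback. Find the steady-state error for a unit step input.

0

The open loop C(s)G(s) has a pole at the origin (type 1), so the static position error constant is infinite and e_ss = 1/(1+∞) = 0.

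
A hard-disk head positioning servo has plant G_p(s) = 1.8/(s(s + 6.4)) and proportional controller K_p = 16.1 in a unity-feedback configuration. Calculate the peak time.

Closed-loop characteristic equation: s² + 6.4s + 28.98 = 0, so ω_n = 5.383 rad/s and ζ = 6.4/(2·5.383) = 0.5944.
Damped frequency ω_d = ω_n√(1−ζ²) = 4.329 rad/s, so peak time T_p = π/ω_d = 0.726 s.

T_p = 0.726 s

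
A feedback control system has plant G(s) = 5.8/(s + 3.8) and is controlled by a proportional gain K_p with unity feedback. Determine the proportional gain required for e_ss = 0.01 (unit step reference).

For a type-0 loop with proportional control, e_ss = 1/(1 + K_p·G(0)).
G(0) = 1.526. Require 1/(1 + K_p·1.526) = 0.01, so 1 + 1.526·K_p = 100.
K_p = (100 − 1)/1.526 = 64.9.

K_p = 64.9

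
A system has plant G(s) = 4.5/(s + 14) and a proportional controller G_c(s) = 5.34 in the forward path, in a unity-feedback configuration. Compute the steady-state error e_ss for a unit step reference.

0.368

The loop is type 0. Static position error constant K_pos = G_c(0)·G(0) = 5.34·0.3214 = 1.716.
Steady-state error to a unit step: e_ss = 1/(1+K_pos) = 1/2.716 = 0.368.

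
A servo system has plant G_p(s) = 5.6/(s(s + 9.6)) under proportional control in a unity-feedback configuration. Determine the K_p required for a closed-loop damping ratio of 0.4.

K_p = 25.7

Closed-loop characteristic equation: s² + 9.6s + K_p·5.6 = 0.
So ω_n = √(5.6K_p) and 2ζω_n = 9.6, giving ζ = 9.6/(2√(5.6K_p)).
Setting ζ = 0.4: √(5.6K_p) = 9.6/(2·0.4) = 12, so K_p = 144/5.6 = 25.7.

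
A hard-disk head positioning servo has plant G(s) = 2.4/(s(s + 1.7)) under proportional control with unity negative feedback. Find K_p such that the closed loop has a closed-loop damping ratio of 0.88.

Closed-loop characteristic equation: s² + 1.7s + K_p·2.4 = 0.
So ω_n = √(2.4K_p) and 2ζω_n = 1.7, giving ζ = 1.7/(2√(2.4K_p)).
Setting ζ = 0.88: √(2.4K_p) = 1.7/(2·0.88) = 0.9659, so K_p = 0.933/2.4 = 0.389.

K_p = 0.389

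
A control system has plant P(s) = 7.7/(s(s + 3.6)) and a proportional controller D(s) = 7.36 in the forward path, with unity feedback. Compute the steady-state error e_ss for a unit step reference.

0

The open loop D(s)P(s) has a pole at the origin (type 1), so the static position error constant is infinite and e_ss = 1/(1+∞) = 0.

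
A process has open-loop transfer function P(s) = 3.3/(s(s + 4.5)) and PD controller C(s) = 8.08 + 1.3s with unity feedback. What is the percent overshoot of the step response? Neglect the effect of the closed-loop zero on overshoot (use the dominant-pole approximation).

Forward path: (8.08 + 1.3s)·3.3/(s(s+4.5)). The closed-loop characteristic equation is s² + (4.5 + 3.3·1.3)s + 3.3·8.08 = 0.
That is s² + 8.79s + 26.66 = 0, so ω_n = 5.164 rad/s and ζ = 8.79/(2·5.164) = 0.8511.
%OS = 100·exp(−πζ/√(1−ζ²)) = 0.614%.

0.614%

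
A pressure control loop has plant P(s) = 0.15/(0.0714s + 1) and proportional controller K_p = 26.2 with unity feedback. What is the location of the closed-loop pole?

Closed loop: T(s) = K_p·P/(1+K_p·P) = 3.93/(0.0714s + 1 + 3.93), with pole at s = −(1 + 3.93)/0.0714 = −69.05.

s = -69.05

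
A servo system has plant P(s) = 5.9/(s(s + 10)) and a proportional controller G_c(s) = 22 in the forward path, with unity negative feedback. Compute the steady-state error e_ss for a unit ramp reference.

The loop has one pole at the origin (type 1). Velocity error constant K_v = lim_{s→0} s·G_c(s)P(s) = 22·5.9/10 = 12.98.
Steady-state error to a unit ramp: e_ss = 1/K_v = 0.077.

0.077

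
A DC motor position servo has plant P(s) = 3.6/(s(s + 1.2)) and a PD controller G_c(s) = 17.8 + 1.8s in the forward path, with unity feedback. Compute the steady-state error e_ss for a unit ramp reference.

The loop has one pole at the origin (type 1). Velocity error constant K_v = lim_{s→0} s·G_c(s)P(s) = 17.8·3.6/1.2 = 53.4.
Steady-state error to a unit ramp: e_ss = 1/K_v = 0.0187.

0.0187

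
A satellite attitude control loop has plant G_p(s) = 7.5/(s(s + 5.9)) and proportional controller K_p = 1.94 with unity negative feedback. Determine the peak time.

The closed-loop denominator s² + 5.9s + 14.55 gives ω_n = √14.55 = 3.814 and ζ = 5.9/(2ω_n) = 0.7734.
Damped frequency ω_d = ω_n√(1−ζ²) = 2.418 rad/s, so peak time T_p = π/ω_d = 1.3 s.

T_p = 1.3 s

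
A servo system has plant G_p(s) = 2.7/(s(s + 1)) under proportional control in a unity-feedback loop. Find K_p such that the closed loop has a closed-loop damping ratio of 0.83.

K_p = 0.134

Closed-loop characteristic equation: s² + 1s + K_p·2.7 = 0.
So ω_n = √(2.7K_p) and 2ζω_n = 1, giving ζ = 1/(2√(2.7K_p)).
Setting ζ = 0.83: √(2.7K_p) = 1/(2·0.83) = 0.6024, so K_p = 0.3629/2.7 = 0.134.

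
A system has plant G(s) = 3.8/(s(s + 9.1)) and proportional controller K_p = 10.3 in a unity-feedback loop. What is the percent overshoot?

3.58%

The closed-loop denominator s² + 9.1s + 39.14 gives ω_n = √39.14 = 6.256 and ζ = 9.1/(2ω_n) = 0.7273.
%OS = 100·exp(−πζ/√(1−ζ²)) = 100·exp(−π·0.7273/√0.4711) = 3.58%.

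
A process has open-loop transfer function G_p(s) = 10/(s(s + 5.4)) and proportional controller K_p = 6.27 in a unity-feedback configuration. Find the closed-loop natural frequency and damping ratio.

With unity feedback the closed-loop characteristic equation is s² + 5.4s + 6.27·10 = s² + 5.4s + 62.7 = 0.
So ω_n² = 62.7 ⇒ ω_n = 7.918 rad/s, and ζ = 5.4/(2ω_n) = 0.341.

ω_n = 7.92 rad/s, ζ = 0.341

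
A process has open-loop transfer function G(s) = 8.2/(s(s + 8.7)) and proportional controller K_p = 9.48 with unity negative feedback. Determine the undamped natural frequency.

1 + K_p·G(s) = 0 gives s² + 8.7s + 77.74 = 0.
Matching s² + 2ζω_n s + ω_n²: ω_n = √77.74 = 8.817 rad/s and 2ζω_n = 8.7, so ζ = 8.7/(2·8.817) = 0.493.

ω_n = 8.82 rad/s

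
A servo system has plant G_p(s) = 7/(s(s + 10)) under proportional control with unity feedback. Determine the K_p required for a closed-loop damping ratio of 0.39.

K_p = 23.5

Closed-loop characteristic equation: s² + 10s + K_p·7 = 0.
So ω_n = √(7K_p) and 2ζω_n = 10, giving ζ = 10/(2√(7K_p)).
Setting ζ = 0.39: √(7K_p) = 10/(2·0.39) = 12.82, so K_p = 164.4/7 = 23.5.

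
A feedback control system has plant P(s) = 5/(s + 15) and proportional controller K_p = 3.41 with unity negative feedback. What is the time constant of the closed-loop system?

Closed-loop transfer function: T(s) = K_p·P(s)/(1 + K_p·P(s)) = 17.05/(s + 15 + 17.05) = 17.05/(s + 32.05).
Time constant τ = 1/32.05 = 0.0312 s.

τ = 0.0312 s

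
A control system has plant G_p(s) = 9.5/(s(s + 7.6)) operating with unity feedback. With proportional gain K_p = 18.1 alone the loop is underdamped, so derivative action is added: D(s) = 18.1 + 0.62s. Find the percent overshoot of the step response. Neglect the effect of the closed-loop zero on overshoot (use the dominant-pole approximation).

15.2%

Forward path: (18.1 + 0.62s)·9.5/(s(s+7.6)). The closed-loop characteristic equation is s² + (7.6 + 9.5·0.62)s + 9.5·18.1 = 0.
That is s² + 13.49s + 172 = 0, so ω_n = 13.11 rad/s and ζ = 13.49/(2·13.11) = 0.5144.
%OS = 100·exp(−πζ/√(1−ζ²)) = 15.2%.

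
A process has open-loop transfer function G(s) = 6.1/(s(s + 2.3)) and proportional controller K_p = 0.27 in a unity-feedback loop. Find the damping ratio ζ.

1 + K_p·G(s) = 0 gives s² + 2.3s + 1.647 = 0.
So ω_n² = 1.647 ⇒ ω_n = 1.283 rad/s, and ζ = 2.3/(2ω_n) = 0.896.

ζ = 0.896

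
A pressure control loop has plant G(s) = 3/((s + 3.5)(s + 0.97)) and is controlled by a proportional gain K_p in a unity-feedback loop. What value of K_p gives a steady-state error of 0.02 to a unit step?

K_p = 55.5

For a type-0 loop with proportional control, e_ss = 1/(1 + K_p·G(0)).
G(0) = 0.8837. Require 1/(1 + K_p·0.8837) = 0.02, so 1 + 0.8837·K_p = 50.
K_p = (50 − 1)/0.8837 = 55.5.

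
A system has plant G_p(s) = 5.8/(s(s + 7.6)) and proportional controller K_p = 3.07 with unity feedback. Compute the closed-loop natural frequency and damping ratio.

The closed-loop denominator is s(s+7.6) + 3.07·5.8 = s² + 7.6s + 17.81.
So ω_n² = 17.81 ⇒ ω_n = 4.22 rad/s, and ζ = 7.6/(2ω_n) = 0.901.

ω_n = 4.22 rad/s, ζ = 0.901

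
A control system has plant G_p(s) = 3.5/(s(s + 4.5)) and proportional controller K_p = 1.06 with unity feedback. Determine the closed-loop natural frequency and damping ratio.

ω_n = 1.93 rad/s, ζ = 1.17

1 + K_p·G_p(s) = 0 gives s² + 4.5s + 3.71 = 0.
So ω_n² = 3.71 ⇒ ω_n = 1.926 rad/s, and ζ = 4.5/(2ω_n) = 1.17.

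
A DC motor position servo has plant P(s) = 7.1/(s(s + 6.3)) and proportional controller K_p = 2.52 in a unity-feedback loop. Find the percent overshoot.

The closed-loop denominator s² + 6.3s + 17.89 gives ω_n = √17.89 = 4.23 and ζ = 6.3/(2ω_n) = 0.7447.
%OS = 100·exp(−πζ/√(1−ζ²)) = 100·exp(−π·0.7447/√0.4454) = 3%.

3%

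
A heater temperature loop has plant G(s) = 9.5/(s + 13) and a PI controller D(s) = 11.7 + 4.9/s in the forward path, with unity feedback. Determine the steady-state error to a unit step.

The open loop D(s)G(s) has a pole at the origin (type 1), so the static position error constant is infinite and e_ss = 1/(1+∞) = 0.

0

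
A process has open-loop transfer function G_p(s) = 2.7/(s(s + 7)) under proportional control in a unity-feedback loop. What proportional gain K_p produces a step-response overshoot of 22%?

K_p = 24.1

From %OS = 100·exp(−πζ/√(1−ζ²)) = 22%, ζ = −ln(0.22)/√(π²+ln²(0.22)) = 0.4342.
Characteristic equation s² + 7s + 2.7K_p = 0 gives ζ = 7/(2√(2.7K_p)).
Setting ζ = 0.4342: √(2.7K_p) = 7/(2·0.4342) = 8.061, so K_p = 64.99/2.7 = 24.1.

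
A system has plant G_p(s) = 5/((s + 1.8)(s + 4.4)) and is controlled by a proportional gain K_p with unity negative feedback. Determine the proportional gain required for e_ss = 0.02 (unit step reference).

K_p = 77.6

For a type-0 loop with proportional control, e_ss = 1/(1 + K_p·G_p(0)).
G_p(0) = 0.6313. Require 1/(1 + K_p·0.6313) = 0.02, so 1 + 0.6313·K_p = 50.
K_p = (50 − 1)/0.6313 = 77.6.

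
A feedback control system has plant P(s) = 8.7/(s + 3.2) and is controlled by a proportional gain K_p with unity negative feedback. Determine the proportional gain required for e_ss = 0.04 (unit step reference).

For a type-0 loop with proportional control, e_ss = 1/(1 + K_p·P(0)).
P(0) = 2.719. Require 1/(1 + K_p·2.719) = 0.04, so 1 + 2.719·K_p = 25.
K_p = (25 − 1)/2.719 = 8.83.

K_p = 8.83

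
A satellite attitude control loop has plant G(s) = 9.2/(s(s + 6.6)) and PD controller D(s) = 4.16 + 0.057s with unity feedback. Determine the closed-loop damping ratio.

ζ = 0.576

Forward path: (4.16 + 0.057s)·9.2/(s(s+6.6)). The closed-loop characteristic equation is s² + (6.6 + 9.2·0.057)s + 9.2·4.16 = 0.
That is s² + 7.124s + 38.27 = 0, so ω_n = 6.186 rad/s and ζ = 7.124/(2·6.186) = 0.5758.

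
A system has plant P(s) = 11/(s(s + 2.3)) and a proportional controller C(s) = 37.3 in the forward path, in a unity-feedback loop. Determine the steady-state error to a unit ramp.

The loop has one pole at the origin (type 1). Velocity error constant K_v = lim_{s→0} s·C(s)P(s) = 37.3·11/2.3 = 178.4.
Steady-state error to a unit ramp: e_ss = 1/K_v = 0.00561.

0.00561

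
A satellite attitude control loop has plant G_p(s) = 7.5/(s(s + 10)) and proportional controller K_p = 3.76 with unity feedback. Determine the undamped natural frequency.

The closed-loop denominator is s(s+10) + 3.76·7.5 = s² + 10s + 28.2.
So ω_n² = 28.2 ⇒ ω_n = 5.31 rad/s, and ζ = 10/(2ω_n) = 0.942.

ω_n = 5.31 rad/s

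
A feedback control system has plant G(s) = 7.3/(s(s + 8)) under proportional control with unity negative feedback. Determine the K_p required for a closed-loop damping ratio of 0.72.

Closed-loop characteristic equation: s² + 8s + K_p·7.3 = 0.
So ω_n = √(7.3K_p) and 2ζω_n = 8, giving ζ = 8/(2√(7.3K_p)).
Setting ζ = 0.72: √(7.3K_p) = 8/(2·0.72) = 5.556, so K_p = 30.86/7.3 = 4.23.

K_p = 4.23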